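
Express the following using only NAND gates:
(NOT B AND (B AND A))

(((B NAND B) NAND ((B NAND A) NAND (B NAND A))) NAND ((B NAND B) NAND ((B NAND A) NAND (B NAND A))))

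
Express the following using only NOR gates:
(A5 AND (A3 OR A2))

((A5 NOR A5) NOR (((A3 NOR A2) NOR (A3 NOR A2)) NOR ((A3 NOR A2) NOR (A3 NOR A2))))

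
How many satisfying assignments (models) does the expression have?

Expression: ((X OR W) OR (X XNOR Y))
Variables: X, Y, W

Satisfying assignments: (0,0,0), (0,0,1), (0,1,1), (1,0,0), (1,0,1), (1,1,0), (1,1,1)
Count: 7 out of 8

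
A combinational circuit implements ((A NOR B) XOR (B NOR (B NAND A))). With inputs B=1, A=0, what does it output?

Substituting: ((0 NOR 1) XOR (1 NOR (1 NAND 0)))
= 0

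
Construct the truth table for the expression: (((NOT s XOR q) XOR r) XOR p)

s | q | r | p | Output
----------------------
0 | 0 | 0 | 0 | 1
0 | 0 | 0 | 1 | 0
0 | 0 | 1 | 0 | 0
0 | 0 | 1 | 1 | 1
0 | 1 | 0 | 0 | 0
0 | 1 | 0 | 1 | 1
0 | 1 | 1 | 0 | 1
0 | 1 | 1 | 1 | 0
1 | 0 | 0 | 0 | 0
1 | 0 | 0 | 1 | 1
1 | 0 | 1 | 0 | 1
1 | 0 | 1 | 1 | 0
1 | 1 | 0 | 0 | 1
1 | 1 | 0 | 1 | 0
1 | 1 | 1 | 0 | 0
1 | 1 | 1 | 1 | 1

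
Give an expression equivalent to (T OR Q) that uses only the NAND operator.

((T NAND T) NAND (Q NAND Q))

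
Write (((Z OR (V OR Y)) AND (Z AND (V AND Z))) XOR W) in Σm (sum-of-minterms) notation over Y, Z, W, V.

Σm(2, 3, 5, 6, 10, 11, 13, 14) = (NOT Y AND NOT Z AND W AND NOT V) OR (NOT Y AND NOT Z AND W AND V) OR (NOT Y AND Z AND NOT W AND V) OR (NOT Y AND Z AND W AND NOT V) OR (Y AND NOT Z AND W AND NOT V) OR (Y AND NOT Z AND W AND V) OR (Y AND Z AND NOT W AND V) OR (Y AND Z AND W AND NOT V)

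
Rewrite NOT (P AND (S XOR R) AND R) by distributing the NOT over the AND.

NOT P OR NOT (S XOR R) OR NOT R
De Morgan's: NOT(AND of terms) = OR of negations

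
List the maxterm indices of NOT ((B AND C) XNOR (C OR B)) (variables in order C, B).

ΠM(0, 3) = (C OR B) AND (NOT C OR NOT B)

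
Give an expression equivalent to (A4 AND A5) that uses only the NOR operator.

((A4 NOR A4) NOR (A5 NOR A5))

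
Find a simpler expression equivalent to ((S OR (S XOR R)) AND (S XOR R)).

By absorption (E AND (E OR v) = E):
= (S XOR R)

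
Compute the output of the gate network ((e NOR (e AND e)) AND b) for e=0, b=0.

Substituting: ((0 NOR (0 AND 0)) AND 0)
= 0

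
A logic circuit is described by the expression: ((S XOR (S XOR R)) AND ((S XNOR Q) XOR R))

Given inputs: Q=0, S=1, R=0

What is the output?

Substituting: ((1 XOR (1 XOR 0)) AND ((1 XNOR 0) XOR 0))
= 0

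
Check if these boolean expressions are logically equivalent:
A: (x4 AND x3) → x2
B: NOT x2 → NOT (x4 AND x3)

Yes, Contrapositive is always equivalent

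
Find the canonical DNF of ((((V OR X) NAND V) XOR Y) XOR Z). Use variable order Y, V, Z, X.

(NOT Y AND NOT V AND NOT Z AND NOT X) OR (NOT Y AND NOT V AND NOT Z AND X) OR (NOT Y AND V AND Z AND NOT X) OR (NOT Y AND V AND Z AND X) OR (Y AND NOT V AND Z AND NOT X) OR (Y AND NOT V AND Z AND X) OR (Y AND V AND NOT Z AND NOT X) OR (Y AND V AND NOT Z AND X)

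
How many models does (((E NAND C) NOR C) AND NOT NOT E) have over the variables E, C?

No assignment satisfies the expression.
Count: 0 out of 4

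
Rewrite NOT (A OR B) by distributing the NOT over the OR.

NOT A AND NOT B
De Morgan's: NOT(OR of terms) = AND of negations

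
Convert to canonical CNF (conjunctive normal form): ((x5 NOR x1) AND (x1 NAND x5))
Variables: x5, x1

(x5 OR NOT x1) AND (NOT x5 OR x1) AND (NOT x5 OR NOT x1)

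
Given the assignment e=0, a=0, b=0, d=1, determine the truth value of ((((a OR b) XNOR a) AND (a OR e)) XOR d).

Substituting: ((((0 OR 0) XNOR 0) AND (0 OR 0)) XOR 1)
= 1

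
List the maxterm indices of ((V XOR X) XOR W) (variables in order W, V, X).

ΠM(0, 3, 5, 6) = (W OR V OR X) AND (W OR NOT V OR NOT X) AND (NOT W OR V OR NOT X) AND (NOT W OR NOT V OR X)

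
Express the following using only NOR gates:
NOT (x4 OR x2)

(((x4 NOR x2) NOR (x4 NOR x2)) NOR ((x4 NOR x2) NOR (x4 NOR x2)))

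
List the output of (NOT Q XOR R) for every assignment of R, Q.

R | Q | Output
--------------
0 | 0 | 1
0 | 1 | 0
1 | 0 | 0
1 | 1 | 1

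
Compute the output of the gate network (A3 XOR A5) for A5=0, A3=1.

Substituting: (1 XOR 0)
= 1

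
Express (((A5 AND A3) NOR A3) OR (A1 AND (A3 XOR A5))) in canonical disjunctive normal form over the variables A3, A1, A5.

(NOT A3 AND NOT A1 AND NOT A5) OR (NOT A3 AND NOT A1 AND A5) OR (NOT A3 AND A1 AND NOT A5) OR (NOT A3 AND A1 AND A5) OR (A3 AND A1 AND NOT A5)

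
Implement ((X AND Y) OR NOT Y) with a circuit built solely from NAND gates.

((((X NAND Y) NAND (X NAND Y)) NAND ((X NAND Y) NAND (X NAND Y))) NAND ((Y NAND Y) NAND (Y NAND Y)))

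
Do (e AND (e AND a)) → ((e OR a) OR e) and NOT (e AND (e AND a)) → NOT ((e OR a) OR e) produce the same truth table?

No, Inverse is not equivalent to original (counterexample: a=0, e=1)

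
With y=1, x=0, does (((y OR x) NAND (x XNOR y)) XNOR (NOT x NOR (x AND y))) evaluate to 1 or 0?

Substituting: (((1 OR 0) NAND (0 XNOR 1)) XNOR (NOT 0 NOR (0 AND 1)))
= 0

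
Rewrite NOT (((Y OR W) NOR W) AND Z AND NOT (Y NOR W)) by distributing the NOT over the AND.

NOT ((Y OR W) NOR W) OR NOT Z OR (Y NOR W)
De Morgan's: NOT(AND of terms) = OR of negations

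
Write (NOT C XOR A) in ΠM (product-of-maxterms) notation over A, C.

ΠM(1, 2) = (A OR NOT C) AND (NOT A OR C)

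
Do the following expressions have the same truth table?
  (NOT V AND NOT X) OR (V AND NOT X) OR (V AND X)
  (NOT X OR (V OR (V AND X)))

Yes, they are equivalent — the two output columns agree on all 4 assignments:
V | X | Expression 1 | Expression 2
-----------------------------------
0 | 0 | 1 | 1
0 | 1 | 0 | 0
1 | 0 | 1 | 1
1 | 1 | 1 | 1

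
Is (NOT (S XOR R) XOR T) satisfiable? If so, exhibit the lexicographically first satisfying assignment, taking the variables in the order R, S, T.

R=0, S=0, T=0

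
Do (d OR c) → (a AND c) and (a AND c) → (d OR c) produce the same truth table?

No, Converse is not equivalent to original (counterexample: c=0, a=0, d=1)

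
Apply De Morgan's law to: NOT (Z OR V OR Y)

NOT Z AND NOT V AND NOT Y
De Morgan's: NOT(OR of terms) = AND of negations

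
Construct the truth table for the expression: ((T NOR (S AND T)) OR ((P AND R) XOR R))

S | T | P | R | Output
----------------------
0 | 0 | 0 | 0 | 1
0 | 0 | 0 | 1 | 1
0 | 0 | 1 | 0 | 1
0 | 0 | 1 | 1 | 1
0 | 1 | 0 | 0 | 0
0 | 1 | 0 | 1 | 1
0 | 1 | 1 | 0 | 0
0 | 1 | 1 | 1 | 0
1 | 0 | 0 | 0 | 1
1 | 0 | 0 | 1 | 1
1 | 0 | 1 | 0 | 1
1 | 0 | 1 | 1 | 1
1 | 1 | 0 | 0 | 0
1 | 1 | 0 | 1 | 1
1 | 1 | 1 | 0 | 0
1 | 1 | 1 | 1 | 0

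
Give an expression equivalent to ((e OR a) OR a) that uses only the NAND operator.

((((e NAND e) NAND (a NAND a)) NAND ((e NAND e) NAND (a NAND a))) NAND (a NAND a))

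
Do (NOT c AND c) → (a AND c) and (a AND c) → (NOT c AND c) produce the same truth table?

No, Converse is not equivalent to original (counterexample: b=0, a=1, c=1)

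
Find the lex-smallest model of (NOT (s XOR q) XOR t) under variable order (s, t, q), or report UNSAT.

s=0, t=0, q=0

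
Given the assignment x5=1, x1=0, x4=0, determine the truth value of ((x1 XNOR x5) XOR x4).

Substituting: ((0 XNOR 1) XOR 0)
= 0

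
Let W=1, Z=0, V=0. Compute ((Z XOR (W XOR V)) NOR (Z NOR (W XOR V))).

Substituting: ((0 XOR (1 XOR 0)) NOR (0 NOR (1 XOR 0)))
= 0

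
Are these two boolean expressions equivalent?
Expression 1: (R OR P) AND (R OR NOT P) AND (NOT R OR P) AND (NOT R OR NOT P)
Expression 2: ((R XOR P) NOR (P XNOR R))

Yes, they are equivalent — the two output columns agree on all 4 assignments:
R | P | Expression 1 | Expression 2
-----------------------------------
0 | 0 | 0 | 0
0 | 1 | 0 | 0
1 | 0 | 0 | 0
1 | 1 | 0 | 0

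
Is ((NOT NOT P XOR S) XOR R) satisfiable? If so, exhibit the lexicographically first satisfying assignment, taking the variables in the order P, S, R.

P=0, S=0, R=1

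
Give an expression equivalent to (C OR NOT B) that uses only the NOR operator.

((C NOR (B NOR B)) NOR (C NOR (B NOR B)))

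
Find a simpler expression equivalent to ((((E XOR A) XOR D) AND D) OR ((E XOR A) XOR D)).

By absorption (E OR (E AND v) = E):
= ((E XOR A) XOR D)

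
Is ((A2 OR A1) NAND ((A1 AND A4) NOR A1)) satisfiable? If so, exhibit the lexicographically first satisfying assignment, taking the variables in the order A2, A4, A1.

A2=0, A4=0, A1=0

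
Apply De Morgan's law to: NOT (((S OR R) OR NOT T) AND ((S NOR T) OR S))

NOT ((S OR R) OR NOT T) OR NOT ((S NOR T) OR S)
De Morgan's: NOT(AND of terms) = OR of negations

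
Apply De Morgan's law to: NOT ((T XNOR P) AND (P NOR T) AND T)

NOT (T XNOR P) OR NOT (P NOR T) OR NOT T
De Morgan's: NOT(AND of terms) = OR of negations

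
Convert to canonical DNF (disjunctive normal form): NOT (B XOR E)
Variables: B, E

(NOT B AND NOT E) OR (B AND E)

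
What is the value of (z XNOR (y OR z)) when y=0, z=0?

Substituting: (0 XNOR (0 OR 0))
= 1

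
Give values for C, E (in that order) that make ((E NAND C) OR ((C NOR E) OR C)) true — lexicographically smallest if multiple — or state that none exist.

C=0, E=0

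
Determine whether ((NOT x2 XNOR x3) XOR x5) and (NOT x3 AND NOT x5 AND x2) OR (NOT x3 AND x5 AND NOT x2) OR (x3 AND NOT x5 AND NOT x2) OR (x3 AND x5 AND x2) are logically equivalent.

Yes, they are equivalent — the two output columns agree on all 8 assignments:
x3 | x5 | x2 | Expression 1 | Expression 2
------------------------------------------
0 | 0 | 0 | 0 | 0
0 | 0 | 1 | 1 | 1
0 | 1 | 0 | 1 | 1
0 | 1 | 1 | 0 | 0
1 | 0 | 0 | 1 | 1
1 | 0 | 1 | 0 | 0
1 | 1 | 0 | 0 | 0
1 | 1 | 1 | 1 | 1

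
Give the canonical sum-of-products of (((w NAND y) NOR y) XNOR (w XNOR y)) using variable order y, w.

Σm(1, 2) = (NOT y AND w) OR (y AND NOT w)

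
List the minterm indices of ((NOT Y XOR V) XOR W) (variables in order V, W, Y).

Σm(0, 3, 5, 6) = (NOT V AND NOT W AND NOT Y) OR (NOT V AND W AND Y) OR (V AND NOT W AND Y) OR (V AND W AND NOT Y)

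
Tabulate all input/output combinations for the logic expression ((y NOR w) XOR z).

z | w | y | Output
------------------
0 | 0 | 0 | 1
0 | 0 | 1 | 0
0 | 1 | 0 | 0
0 | 1 | 1 | 0
1 | 0 | 0 | 0
1 | 0 | 1 | 1
1 | 1 | 0 | 1
1 | 1 | 1 | 1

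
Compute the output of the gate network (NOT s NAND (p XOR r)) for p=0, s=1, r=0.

Substituting: (NOT 1 NAND (0 XOR 0))
= 1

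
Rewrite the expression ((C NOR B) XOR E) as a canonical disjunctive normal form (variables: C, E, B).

(NOT C AND NOT E AND NOT B) OR (NOT C AND E AND B) OR (C AND E AND NOT B) OR (C AND E AND B)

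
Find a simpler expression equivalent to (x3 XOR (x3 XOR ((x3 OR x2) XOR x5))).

By XOR self-cancellation ((E XOR v) XOR v = E):
= ((x3 OR x2) XOR x5)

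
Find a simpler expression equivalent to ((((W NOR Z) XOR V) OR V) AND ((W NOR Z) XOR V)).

By absorption (E AND (E OR v) = E):
= ((W NOR Z) XOR V)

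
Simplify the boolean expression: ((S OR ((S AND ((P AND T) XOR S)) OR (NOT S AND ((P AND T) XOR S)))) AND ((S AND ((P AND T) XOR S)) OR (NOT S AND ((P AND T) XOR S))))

By absorption (E AND (E OR v) = E) then distribution ((E AND v) OR (E AND NOT v) = E):
= ((P AND T) XOR S)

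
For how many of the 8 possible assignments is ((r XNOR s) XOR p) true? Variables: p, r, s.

Satisfying assignments: (0,0,0), (0,1,1), (1,0,1), (1,1,0)
Count: 4 out of 8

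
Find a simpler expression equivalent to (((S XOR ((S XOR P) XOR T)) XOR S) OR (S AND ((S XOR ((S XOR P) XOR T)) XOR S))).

By absorption (E OR (E AND v) = E) then XOR self-cancellation ((E XOR v) XOR v = E):
= ((S XOR P) XOR T)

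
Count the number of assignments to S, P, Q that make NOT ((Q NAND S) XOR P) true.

Satisfying assignments: (0,1,0), (0,1,1), (1,0,1), (1,1,0)
Count: 4 out of 8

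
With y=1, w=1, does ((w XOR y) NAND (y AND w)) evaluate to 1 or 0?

Substituting: ((1 XOR 1) NAND (1 AND 1))
= 1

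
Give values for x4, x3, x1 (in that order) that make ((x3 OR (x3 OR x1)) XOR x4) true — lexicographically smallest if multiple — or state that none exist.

x4=0, x3=0, x1=1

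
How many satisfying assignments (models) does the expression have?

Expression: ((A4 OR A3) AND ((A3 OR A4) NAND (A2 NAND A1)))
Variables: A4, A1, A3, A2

Satisfying assignments: (0,1,1,1), (1,1,0,1), (1,1,1,1)
Count: 3 out of 16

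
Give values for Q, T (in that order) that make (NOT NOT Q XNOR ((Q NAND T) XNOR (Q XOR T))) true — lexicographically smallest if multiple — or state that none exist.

Q=0, T=0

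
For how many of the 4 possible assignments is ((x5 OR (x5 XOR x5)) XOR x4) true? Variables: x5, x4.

Satisfying assignments: (0,1), (1,0)
Count: 2 out of 4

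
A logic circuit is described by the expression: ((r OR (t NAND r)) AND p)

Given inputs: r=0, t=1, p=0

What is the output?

Substituting: ((0 OR (1 NAND 0)) AND 0)
= 0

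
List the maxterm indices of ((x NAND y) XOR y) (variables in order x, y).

ΠM(1) = (x OR NOT y)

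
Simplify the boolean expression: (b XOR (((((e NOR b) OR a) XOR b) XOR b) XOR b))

By XOR self-cancellation ((E XOR v) XOR v = E) then XOR self-cancellation ((E XOR v) XOR v = E):
= ((e NOR b) OR a)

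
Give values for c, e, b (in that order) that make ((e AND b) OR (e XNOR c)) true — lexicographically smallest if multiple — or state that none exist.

c=0, e=0, b=0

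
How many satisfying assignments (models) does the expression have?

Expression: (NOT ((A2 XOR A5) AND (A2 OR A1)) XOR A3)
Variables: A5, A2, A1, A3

Satisfying assignments: (0,0,0,0), (0,0,1,0), (0,1,0,1), (0,1,1,1), (1,0,0,0), (1,0,1,1), (1,1,0,0), (1,1,1,0)
Count: 8 out of 16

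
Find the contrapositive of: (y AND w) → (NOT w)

Contrapositive: w → NOT (y AND w)
Note: A statement and its contrapositive are logically equivalent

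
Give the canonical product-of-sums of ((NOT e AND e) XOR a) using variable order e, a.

ΠM(0, 2) = (e OR a) AND (NOT e OR a)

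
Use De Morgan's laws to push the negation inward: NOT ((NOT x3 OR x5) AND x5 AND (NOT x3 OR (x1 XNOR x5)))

NOT (NOT x3 OR x5) OR NOT x5 OR NOT (NOT x3 OR (x1 XNOR x5))
De Morgan's: NOT(AND of terms) = OR of negations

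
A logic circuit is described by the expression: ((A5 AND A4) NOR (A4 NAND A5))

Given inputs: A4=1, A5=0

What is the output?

Substituting: ((0 AND 1) NOR (1 NAND 0))
= 0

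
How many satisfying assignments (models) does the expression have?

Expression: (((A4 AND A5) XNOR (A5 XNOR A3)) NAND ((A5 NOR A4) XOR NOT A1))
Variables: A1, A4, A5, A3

Satisfying assignments: (0,0,0,0), (0,0,0,1), (0,0,1,1), (0,1,0,0), (0,1,1,0), (1,0,0,0), (1,0,1,0), (1,0,1,1), (1,1,0,0), (1,1,0,1), (1,1,1,0), (1,1,1,1)
Count: 12 out of 16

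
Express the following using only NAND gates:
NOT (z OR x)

(((z NAND z) NAND (x NAND x)) NAND ((z NAND z) NAND (x NAND x)))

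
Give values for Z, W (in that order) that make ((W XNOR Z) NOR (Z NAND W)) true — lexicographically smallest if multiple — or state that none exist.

UNSATISFIABLE - no assignment makes this expression true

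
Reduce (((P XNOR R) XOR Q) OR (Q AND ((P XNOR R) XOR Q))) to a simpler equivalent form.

By absorption (E OR (E AND v) = E):
= ((P XNOR R) XOR Q)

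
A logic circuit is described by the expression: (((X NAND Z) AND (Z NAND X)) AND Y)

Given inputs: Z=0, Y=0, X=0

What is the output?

Substituting: (((0 NAND 0) AND (0 NAND 0)) AND 0)
= 0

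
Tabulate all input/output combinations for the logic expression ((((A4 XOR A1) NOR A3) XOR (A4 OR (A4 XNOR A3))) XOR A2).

A3 | A4 | A2 | A1 | Output
--------------------------
0 | 0 | 0 | 0 | 0
0 | 0 | 0 | 1 | 1
0 | 0 | 1 | 0 | 1
0 | 0 | 1 | 1 | 0
0 | 1 | 0 | 0 | 1
0 | 1 | 0 | 1 | 0
0 | 1 | 1 | 0 | 0
0 | 1 | 1 | 1 | 1
1 | 0 | 0 | 0 | 0
1 | 0 | 0 | 1 | 0
1 | 0 | 1 | 0 | 1
1 | 0 | 1 | 1 | 1
1 | 1 | 0 | 0 | 1
1 | 1 | 0 | 1 | 1
1 | 1 | 1 | 0 | 0
1 | 1 | 1 | 1 | 0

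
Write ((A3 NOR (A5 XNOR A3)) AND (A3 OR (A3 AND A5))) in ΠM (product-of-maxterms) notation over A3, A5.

ΠM(0, 1, 2, 3) = (A3 OR A5) AND (A3 OR NOT A5) AND (NOT A3 OR A5) AND (NOT A3 OR NOT A5)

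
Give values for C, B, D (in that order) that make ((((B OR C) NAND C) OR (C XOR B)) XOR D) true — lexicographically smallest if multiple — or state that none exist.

C=0, B=0, D=0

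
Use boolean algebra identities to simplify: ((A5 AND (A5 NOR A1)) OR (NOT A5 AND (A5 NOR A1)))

By distribution ((E AND v) OR (E AND NOT v) = E):
= (A5 NOR A1)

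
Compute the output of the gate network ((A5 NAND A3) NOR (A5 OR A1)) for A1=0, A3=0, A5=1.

Substituting: ((1 NAND 0) NOR (1 OR 0))
= 0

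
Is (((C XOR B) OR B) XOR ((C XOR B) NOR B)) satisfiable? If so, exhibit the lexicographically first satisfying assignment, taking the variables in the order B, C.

B=0, C=0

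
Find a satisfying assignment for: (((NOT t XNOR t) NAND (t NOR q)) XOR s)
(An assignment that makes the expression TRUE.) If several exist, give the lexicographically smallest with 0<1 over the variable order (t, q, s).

t=0, q=0, s=0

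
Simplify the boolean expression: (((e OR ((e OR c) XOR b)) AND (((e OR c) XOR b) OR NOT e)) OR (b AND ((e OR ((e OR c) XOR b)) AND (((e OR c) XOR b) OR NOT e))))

By absorption (E OR (E AND v) = E) then distribution ((E OR v) AND (E OR NOT v) = E):
= ((e OR c) XOR b)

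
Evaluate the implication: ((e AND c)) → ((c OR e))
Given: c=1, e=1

Antecedent ((e AND c)) = 1; consequent ((c OR e)) = 1.
1 → 1 = 1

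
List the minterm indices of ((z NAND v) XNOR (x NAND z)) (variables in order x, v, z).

Σm(0, 1, 2, 4, 6, 7) = (NOT x AND NOT v AND NOT z) OR (NOT x AND NOT v AND z) OR (NOT x AND v AND NOT z) OR (x AND NOT v AND NOT z) OR (x AND v AND NOT z) OR (x AND v AND z)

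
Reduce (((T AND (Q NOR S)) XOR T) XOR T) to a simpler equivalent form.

By XOR self-cancellation ((E XOR v) XOR v = E):
= (T AND (Q NOR S))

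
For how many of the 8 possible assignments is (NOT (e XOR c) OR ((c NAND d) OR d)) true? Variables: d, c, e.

Satisfying assignments: (0,0,0), (0,0,1), (0,1,0), (0,1,1), (1,0,0), (1,0,1), (1,1,0), (1,1,1)
Count: 8 out of 8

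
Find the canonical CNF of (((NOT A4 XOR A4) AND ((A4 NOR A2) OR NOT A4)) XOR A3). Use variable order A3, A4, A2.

(A3 OR NOT A4 OR A2) AND (A3 OR NOT A4 OR NOT A2) AND (NOT A3 OR A4 OR A2) AND (NOT A3 OR A4 OR NOT A2)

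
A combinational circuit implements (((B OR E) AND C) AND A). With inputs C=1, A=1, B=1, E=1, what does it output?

Substituting: (((1 OR 1) AND 1) AND 1)
= 1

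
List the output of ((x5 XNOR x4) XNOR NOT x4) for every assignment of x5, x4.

x5 | x4 | Output
----------------
0 | 0 | 1
0 | 1 | 1
1 | 0 | 0
1 | 1 | 0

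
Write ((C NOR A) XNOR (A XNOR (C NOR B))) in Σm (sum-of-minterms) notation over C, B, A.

Σm(2, 3, 5, 7) = (NOT C AND B AND NOT A) OR (NOT C AND B AND A) OR (C AND NOT B AND A) OR (C AND B AND A)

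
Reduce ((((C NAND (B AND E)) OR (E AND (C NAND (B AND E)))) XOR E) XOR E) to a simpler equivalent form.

By XOR self-cancellation ((E XOR v) XOR v = E) then absorption (E OR (E AND v) = E):
= (C NAND (B AND E))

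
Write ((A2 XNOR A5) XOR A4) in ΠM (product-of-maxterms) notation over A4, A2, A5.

ΠM(1, 2, 4, 7) = (A4 OR A2 OR NOT A5) AND (A4 OR NOT A2 OR A5) AND (NOT A4 OR A2 OR A5) AND (NOT A4 OR NOT A2 OR NOT A5)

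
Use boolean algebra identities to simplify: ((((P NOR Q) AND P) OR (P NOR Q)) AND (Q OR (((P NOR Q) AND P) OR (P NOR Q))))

By absorption (E AND (E OR v) = E) then absorption (E OR (E AND v) = E):
= (P NOR Q)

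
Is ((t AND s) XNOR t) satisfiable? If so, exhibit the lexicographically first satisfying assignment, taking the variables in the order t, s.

t=0, s=0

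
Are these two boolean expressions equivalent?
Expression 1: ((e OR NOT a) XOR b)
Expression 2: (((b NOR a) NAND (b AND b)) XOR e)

No. Counterexample: with b=0, e=0, a=1, Expression 1 = 0 but Expression 2 = 1.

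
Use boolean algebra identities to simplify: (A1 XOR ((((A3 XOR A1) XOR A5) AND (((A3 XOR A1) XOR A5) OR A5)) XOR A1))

By XOR self-cancellation ((E XOR v) XOR v = E) then absorption (E AND (E OR v) = E):
= ((A3 XOR A1) XOR A5)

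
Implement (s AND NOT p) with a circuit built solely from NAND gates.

((s NAND (p NAND p)) NAND (s NAND (p NAND p)))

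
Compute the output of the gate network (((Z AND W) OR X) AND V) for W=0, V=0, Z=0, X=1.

Substituting: (((0 AND 0) OR 1) AND 0)
= 0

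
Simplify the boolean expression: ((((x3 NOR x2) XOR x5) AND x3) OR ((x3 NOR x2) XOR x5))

By absorption (E OR (E AND v) = E):
= ((x3 NOR x2) XOR x5)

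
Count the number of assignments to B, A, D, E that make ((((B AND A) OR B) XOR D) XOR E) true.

Satisfying assignments: (0,0,0,1), (0,0,1,0), (0,1,0,1), (0,1,1,0), (1,0,0,0), (1,0,1,1), (1,1,0,0), (1,1,1,1)
Count: 8 out of 16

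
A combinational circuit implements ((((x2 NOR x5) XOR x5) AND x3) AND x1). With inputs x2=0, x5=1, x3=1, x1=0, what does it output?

Substituting: ((((0 NOR 1) XOR 1) AND 1) AND 0)
= 0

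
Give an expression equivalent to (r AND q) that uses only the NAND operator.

((r NAND q) NAND (r NAND q))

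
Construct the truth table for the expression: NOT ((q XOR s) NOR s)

s | q | Output
--------------
0 | 0 | 0
0 | 1 | 1
1 | 0 | 1
1 | 1 | 1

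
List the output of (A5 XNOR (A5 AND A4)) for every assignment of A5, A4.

A5 | A4 | Output
----------------
0 | 0 | 1
0 | 1 | 1
1 | 0 | 0
1 | 1 | 1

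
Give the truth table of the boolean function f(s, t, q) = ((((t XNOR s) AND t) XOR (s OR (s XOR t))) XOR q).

s | t | q | Output
------------------
0 | 0 | 0 | 0
0 | 0 | 1 | 1
0 | 1 | 0 | 1
0 | 1 | 1 | 0
1 | 0 | 0 | 1
1 | 0 | 1 | 0
1 | 1 | 0 | 0
1 | 1 | 1 | 1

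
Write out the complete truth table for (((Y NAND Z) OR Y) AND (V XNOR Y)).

Y | Z | V | Output
------------------
0 | 0 | 0 | 1
0 | 0 | 1 | 0
0 | 1 | 0 | 1
0 | 1 | 1 | 0
1 | 0 | 0 | 0
1 | 0 | 1 | 1
1 | 1 | 0 | 0
1 | 1 | 1 | 1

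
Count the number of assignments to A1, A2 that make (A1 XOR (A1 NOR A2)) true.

Satisfying assignments: (0,0), (1,0), (1,1)
Count: 3 out of 4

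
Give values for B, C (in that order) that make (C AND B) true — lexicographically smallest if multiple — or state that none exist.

B=1, C=1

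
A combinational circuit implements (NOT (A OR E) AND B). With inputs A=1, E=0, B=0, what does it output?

Substituting: (NOT (1 OR 0) AND 0)
= 0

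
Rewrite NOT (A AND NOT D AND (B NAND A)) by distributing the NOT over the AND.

NOT A OR D OR NOT (B NAND A)
De Morgan's: NOT(AND of terms) = OR of negations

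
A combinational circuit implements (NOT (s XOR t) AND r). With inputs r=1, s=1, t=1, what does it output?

Substituting: (NOT (1 XOR 1) AND 1)
= 1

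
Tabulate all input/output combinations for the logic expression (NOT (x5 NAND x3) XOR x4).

x3 | x4 | x5 | Output
---------------------
0 | 0 | 0 | 0
0 | 0 | 1 | 0
0 | 1 | 0 | 1
0 | 1 | 1 | 1
1 | 0 | 0 | 0
1 | 0 | 1 | 1
1 | 1 | 0 | 1
1 | 1 | 1 | 0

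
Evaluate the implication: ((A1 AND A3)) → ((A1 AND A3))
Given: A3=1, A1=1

Antecedent ((A1 AND A3)) = 1; consequent ((A1 AND A3)) = 1.
1 → 1 = 1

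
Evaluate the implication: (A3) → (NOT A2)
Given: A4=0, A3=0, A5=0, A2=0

Antecedent (A3) = 0; consequent (NOT A2) = 1.
0 → 1 = 1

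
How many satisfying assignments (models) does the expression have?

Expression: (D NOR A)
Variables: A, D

Satisfying assignments: (0,0)
Count: 1 out of 4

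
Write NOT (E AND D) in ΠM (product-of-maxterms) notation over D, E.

ΠM(3) = (NOT D OR NOT E)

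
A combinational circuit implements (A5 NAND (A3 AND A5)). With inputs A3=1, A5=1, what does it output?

Substituting: (1 NAND (1 AND 1))
= 0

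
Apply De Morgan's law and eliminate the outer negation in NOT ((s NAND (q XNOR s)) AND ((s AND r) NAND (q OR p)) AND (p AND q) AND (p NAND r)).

NOT (s NAND (q XNOR s)) OR NOT ((s AND r) NAND (q OR p)) OR NOT (p AND q) OR NOT (p NAND r)
De Morgan's: NOT(AND of terms) = OR of negations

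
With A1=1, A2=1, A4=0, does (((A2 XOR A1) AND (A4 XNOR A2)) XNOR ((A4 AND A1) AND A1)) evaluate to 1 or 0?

Substituting: (((1 XOR 1) AND (0 XNOR 1)) XNOR ((0 AND 1) AND 1))
= 1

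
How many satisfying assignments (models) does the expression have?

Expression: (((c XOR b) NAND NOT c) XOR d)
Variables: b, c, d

Satisfying assignments: (0,0,0), (0,1,0), (1,0,1), (1,1,0)
Count: 4 out of 8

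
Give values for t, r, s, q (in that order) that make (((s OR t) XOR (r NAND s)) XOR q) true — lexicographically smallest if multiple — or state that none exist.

t=0, r=0, s=0, q=0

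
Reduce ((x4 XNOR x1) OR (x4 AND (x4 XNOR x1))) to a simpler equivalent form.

By absorption (E OR (E AND v) = E):
= (x4 XNOR x1)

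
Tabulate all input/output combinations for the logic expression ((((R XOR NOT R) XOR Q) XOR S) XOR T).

R | Q | S | T | Output
----------------------
0 | 0 | 0 | 0 | 1
0 | 0 | 0 | 1 | 0
0 | 0 | 1 | 0 | 0
0 | 0 | 1 | 1 | 1
0 | 1 | 0 | 0 | 0
0 | 1 | 0 | 1 | 1
0 | 1 | 1 | 0 | 1
0 | 1 | 1 | 1 | 0
1 | 0 | 0 | 0 | 1
1 | 0 | 0 | 1 | 0
1 | 0 | 1 | 0 | 0
1 | 0 | 1 | 1 | 1
1 | 1 | 0 | 0 | 0
1 | 1 | 0 | 1 | 1
1 | 1 | 1 | 0 | 1
1 | 1 | 1 | 1 | 0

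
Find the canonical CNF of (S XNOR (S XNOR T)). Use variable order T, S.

(T OR S) AND (T OR NOT S)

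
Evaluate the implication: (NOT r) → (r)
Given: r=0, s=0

Antecedent (NOT r) = 1; consequent (r) = 0.
1 → 0 = 0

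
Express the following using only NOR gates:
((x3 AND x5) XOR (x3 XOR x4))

((((((x3 NOR x3) NOR (x5 NOR x5)) NOR ((((x3 NOR x4) NOR (x3 NOR x4)) NOR ((x3 NOR x4) NOR (x3 NOR x4))) NOR ((((x3 NOR x3) NOR (x4 NOR x4)) NOR ((x3 NOR x3) NOR (x4 NOR x4))) NOR (((x3 NOR x3) NOR (x4 NOR x4)) NOR ((x3 NOR x3) NOR (x4 NOR x4)))))) NOR (((x3 NOR x3) NOR (x5 NOR x5)) NOR ((((x3 NOR x4) NOR (x3 NOR x4)) NOR ((x3 NOR x4) NOR (x3 NOR x4))) NOR ((((x3 NOR x3) NOR (x4 NOR x4)) NOR ((x3 NOR x3) NOR (x4 NOR x4))) NOR (((x3 NOR x3) NOR (x4 NOR x4)) NOR ((x3 NOR x3) NOR (x4 NOR x4))))))) NOR ((((x3 NOR x3) NOR (x5 NOR x5)) NOR ((((x3 NOR x4) NOR (x3 NOR x4)) NOR ((x3 NOR x4) NOR (x3 NOR x4))) NOR ((((x3 NOR x3) NOR (x4 NOR x4)) NOR ((x3 NOR x3) NOR (x4 NOR x4))) NOR (((x3 NOR x3) NOR (x4 NOR x4)) NOR ((x3 NOR x3) NOR (x4 NOR x4)))))) NOR (((x3 NOR x3) NOR (x5 NOR x5)) NOR ((((x3 NOR x4) NOR (x3 NOR x4)) NOR ((x3 NOR x4) NOR (x3 NOR x4))) NOR ((((x3 NOR x3) NOR (x4 NOR x4)) NOR ((x3 NOR x3) NOR (x4 NOR x4))) NOR (((x3 NOR x3) NOR (x4 NOR x4)) NOR ((x3 NOR x3) NOR (x4 NOR x4)))))))) NOR ((((((x3 NOR x3) NOR (x5 NOR x5)) NOR ((x3 NOR x3) NOR (x5 NOR x5))) NOR (((((x3 NOR x4) NOR (x3 NOR x4)) NOR ((x3 NOR x4) NOR (x3 NOR x4))) NOR ((((x3 NOR x3) NOR (x4 NOR x4)) NOR ((x3 NOR x3) NOR (x4 NOR x4))) NOR (((x3 NOR x3) NOR (x4 NOR x4)) NOR ((x3 NOR x3) NOR (x4 NOR x4))))) NOR ((((x3 NOR x4) NOR (x3 NOR x4)) NOR ((x3 NOR x4) NOR (x3 NOR x4))) NOR ((((x3 NOR x3) NOR (x4 NOR x4)) NOR ((x3 NOR x3) NOR (x4 NOR x4))) NOR (((x3 NOR x3) NOR (x4 NOR x4)) NOR ((x3 NOR x3) NOR (x4 NOR x4))))))) NOR ((((x3 NOR x3) NOR (x5 NOR x5)) NOR ((x3 NOR x3) NOR (x5 NOR x5))) NOR (((((x3 NOR x4) NOR (x3 NOR x4)) NOR ((x3 NOR x4) NOR (x3 NOR x4))) NOR ((((x3 NOR x3) NOR (x4 NOR x4)) NOR ((x3 NOR x3) NOR (x4 NOR x4))) NOR (((x3 NOR x3) NOR (x4 NOR x4)) NOR ((x3 NOR x3) NOR (x4 NOR x4))))) NOR ((((x3 NOR x4) NOR (x3 NOR x4)) NOR ((x3 NOR x4) NOR (x3 NOR x4))) NOR ((((x3 NOR x3) NOR (x4 NOR x4)) NOR ((x3 NOR x3) NOR (x4 NOR x4))) NOR (((x3 NOR x3) NOR (x4 NOR x4)) NOR ((x3 NOR x3) NOR (x4 NOR x4)))))))) NOR (((((x3 NOR x3) NOR (x5 NOR x5)) NOR ((x3 NOR x3) NOR (x5 NOR x5))) NOR (((((x3 NOR x4) NOR (x3 NOR x4)) NOR ((x3 NOR x4) NOR (x3 NOR x4))) NOR ((((x3 NOR x3) NOR (x4 NOR x4)) NOR ((x3 NOR x3) NOR (x4 NOR x4))) NOR (((x3 NOR x3) NOR (x4 NOR x4)) NOR ((x3 NOR x3) NOR (x4 NOR x4))))) NOR ((((x3 NOR x4) NOR (x3 NOR x4)) NOR ((x3 NOR x4) NOR (x3 NOR x4))) NOR ((((x3 NOR x3) NOR (x4 NOR x4)) NOR ((x3 NOR x3) NOR (x4 NOR x4))) NOR (((x3 NOR x3) NOR (x4 NOR x4)) NOR ((x3 NOR x3) NOR (x4 NOR x4))))))) NOR ((((x3 NOR x3) NOR (x5 NOR x5)) NOR ((x3 NOR x3) NOR (x5 NOR x5))) NOR (((((x3 NOR x4) NOR (x3 NOR x4)) NOR ((x3 NOR x4) NOR (x3 NOR x4))) NOR ((((x3 NOR x3) NOR (x4 NOR x4)) NOR ((x3 NOR x3) NOR (x4 NOR x4))) NOR (((x3 NOR x3) NOR (x4 NOR x4)) NOR ((x3 NOR x3) NOR (x4 NOR x4))))) NOR ((((x3 NOR x4) NOR (x3 NOR x4)) NOR ((x3 NOR x4) NOR (x3 NOR x4))) NOR ((((x3 NOR x3) NOR (x4 NOR x4)) NOR ((x3 NOR x3) NOR (x4 NOR x4))) NOR (((x3 NOR x3) NOR (x4 NOR x4)) NOR ((x3 NOR x3) NOR (x4 NOR x4))))))))))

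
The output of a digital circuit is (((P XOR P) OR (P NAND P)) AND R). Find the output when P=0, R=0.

Substituting: (((0 XOR 0) OR (0 NAND 0)) AND 0)
= 0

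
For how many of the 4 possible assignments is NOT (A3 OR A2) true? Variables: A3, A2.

Satisfying assignments: (0,0)
Count: 1 out of 4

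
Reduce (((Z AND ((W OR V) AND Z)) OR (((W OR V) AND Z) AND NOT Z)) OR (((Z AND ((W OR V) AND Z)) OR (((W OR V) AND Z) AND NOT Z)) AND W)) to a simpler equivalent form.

By absorption (E OR (E AND v) = E) then distribution ((E AND v) OR (E AND NOT v) = E):
= ((W OR V) AND Z)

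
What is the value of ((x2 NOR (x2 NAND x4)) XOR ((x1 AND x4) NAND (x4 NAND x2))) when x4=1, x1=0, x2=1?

Substituting: ((1 NOR (1 NAND 1)) XOR ((0 AND 1) NAND (1 NAND 1)))
= 1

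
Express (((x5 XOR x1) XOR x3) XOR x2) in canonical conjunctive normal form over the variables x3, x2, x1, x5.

(x3 OR x2 OR x1 OR x5) AND (x3 OR x2 OR NOT x1 OR NOT x5) AND (x3 OR NOT x2 OR x1 OR NOT x5) AND (x3 OR NOT x2 OR NOT x1 OR x5) AND (NOT x3 OR x2 OR x1 OR NOT x5) AND (NOT x3 OR x2 OR NOT x1 OR x5) AND (NOT x3 OR NOT x2 OR x1 OR x5) AND (NOT x3 OR NOT x2 OR NOT x1 OR NOT x5)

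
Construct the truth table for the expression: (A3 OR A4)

A3 | A4 | Output
----------------
0 | 0 | 0
0 | 1 | 1
1 | 0 | 1
1 | 1 | 1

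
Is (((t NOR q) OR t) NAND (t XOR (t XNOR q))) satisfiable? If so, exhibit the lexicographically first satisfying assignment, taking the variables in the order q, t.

q=1, t=0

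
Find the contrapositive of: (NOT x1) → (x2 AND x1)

Contrapositive: NOT (x2 AND x1) → x1
Note: A statement and its contrapositive are logically equivalent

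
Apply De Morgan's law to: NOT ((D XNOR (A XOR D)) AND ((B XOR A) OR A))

NOT (D XNOR (A XOR D)) OR NOT ((B XOR A) OR A)
De Morgan's: NOT(AND of terms) = OR of negations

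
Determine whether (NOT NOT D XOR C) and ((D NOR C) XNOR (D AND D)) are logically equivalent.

No. Counterexample: with D=1, C=0, Expression 1 = 1 but Expression 2 = 0.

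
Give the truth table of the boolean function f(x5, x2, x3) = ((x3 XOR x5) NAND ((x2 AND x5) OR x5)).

x5 | x2 | x3 | Output
---------------------
0 | 0 | 0 | 1
0 | 0 | 1 | 1
0 | 1 | 0 | 1
0 | 1 | 1 | 1
1 | 0 | 0 | 0
1 | 0 | 1 | 1
1 | 1 | 0 | 0
1 | 1 | 1 | 1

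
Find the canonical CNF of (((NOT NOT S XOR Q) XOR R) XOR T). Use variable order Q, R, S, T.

(Q OR R OR S OR T) AND (Q OR R OR NOT S OR NOT T) AND (Q OR NOT R OR S OR NOT T) AND (Q OR NOT R OR NOT S OR T) AND (NOT Q OR R OR S OR NOT T) AND (NOT Q OR R OR NOT S OR T) AND (NOT Q OR NOT R OR S OR T) AND (NOT Q OR NOT R OR NOT S OR NOT T)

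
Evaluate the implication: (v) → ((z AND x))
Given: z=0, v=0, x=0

Antecedent (v) = 0; consequent ((z AND x)) = 0.
0 → 0 = 1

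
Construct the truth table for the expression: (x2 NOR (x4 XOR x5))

x5 | x4 | x2 | Output
---------------------
0 | 0 | 0 | 1
0 | 0 | 1 | 0
0 | 1 | 0 | 0
0 | 1 | 1 | 0
1 | 0 | 0 | 0
1 | 0 | 1 | 0
1 | 1 | 0 | 1
1 | 1 | 1 | 0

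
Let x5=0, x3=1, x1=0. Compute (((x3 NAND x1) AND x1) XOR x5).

Substituting: (((1 NAND 0) AND 0) XOR 0)
= 0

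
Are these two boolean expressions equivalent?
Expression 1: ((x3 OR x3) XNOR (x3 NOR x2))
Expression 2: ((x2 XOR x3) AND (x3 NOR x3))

Yes, they are equivalent — the two output columns agree on all 4 assignments:
x3 | x2 | Expression 1 | Expression 2
-------------------------------------
0 | 0 | 0 | 0
0 | 1 | 1 | 1
1 | 0 | 0 | 0
1 | 1 | 0 | 0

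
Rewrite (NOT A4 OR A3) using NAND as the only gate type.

(((A4 NAND A4) NAND (A4 NAND A4)) NAND (A3 NAND A3))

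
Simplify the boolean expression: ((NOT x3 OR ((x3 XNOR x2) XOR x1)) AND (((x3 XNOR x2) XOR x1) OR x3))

By distribution ((E OR v) AND (E OR NOT v) = E):
= ((x3 XNOR x2) XOR x1)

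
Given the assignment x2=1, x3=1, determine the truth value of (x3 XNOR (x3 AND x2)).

Substituting: (1 XNOR (1 AND 1))
= 1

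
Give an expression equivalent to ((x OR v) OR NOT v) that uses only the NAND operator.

((((x NAND x) NAND (v NAND v)) NAND ((x NAND x) NAND (v NAND v))) NAND ((v NAND v) NAND (v NAND v)))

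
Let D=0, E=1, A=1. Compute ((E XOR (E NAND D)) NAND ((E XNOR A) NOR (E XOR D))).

Substituting: ((1 XOR (1 NAND 0)) NAND ((1 XNOR 1) NOR (1 XOR 0)))
= 1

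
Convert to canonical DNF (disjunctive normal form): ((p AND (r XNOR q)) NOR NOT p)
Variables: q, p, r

(NOT q AND p AND r) OR (q AND p AND NOT r)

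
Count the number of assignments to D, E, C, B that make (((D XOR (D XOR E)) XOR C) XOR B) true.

Satisfying assignments: (0,0,0,1), (0,0,1,0), (0,1,0,0), (0,1,1,1), (1,0,0,1), (1,0,1,0), (1,1,0,0), (1,1,1,1)
Count: 8 out of 16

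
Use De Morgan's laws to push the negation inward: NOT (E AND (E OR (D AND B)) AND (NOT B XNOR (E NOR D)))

NOT E OR NOT (E OR (D AND B)) OR NOT (NOT B XNOR (E NOR D))
De Morgan's: NOT(AND of terms) = OR of negations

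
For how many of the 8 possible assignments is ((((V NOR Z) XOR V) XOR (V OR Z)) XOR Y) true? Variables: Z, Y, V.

Satisfying assignments: (0,0,0), (0,1,1), (1,0,0), (1,1,1)
Count: 4 out of 8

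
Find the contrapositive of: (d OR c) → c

Contrapositive: NOT c → NOT (d OR c)
Note: A statement and its contrapositive are logically equivalent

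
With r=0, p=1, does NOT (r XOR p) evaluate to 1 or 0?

Substituting: NOT (0 XOR 1)
= 0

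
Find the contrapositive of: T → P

Contrapositive: NOT P → NOT T
Note: A statement and its contrapositive are logically equivalent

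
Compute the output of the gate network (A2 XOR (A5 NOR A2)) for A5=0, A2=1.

Substituting: (1 XOR (0 NOR 1))
= 1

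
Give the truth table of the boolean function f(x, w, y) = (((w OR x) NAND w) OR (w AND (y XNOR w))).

x | w | y | Output
------------------
0 | 0 | 0 | 1
0 | 0 | 1 | 1
0 | 1 | 0 | 0
0 | 1 | 1 | 1
1 | 0 | 0 | 1
1 | 0 | 1 | 1
1 | 1 | 0 | 0
1 | 1 | 1 | 1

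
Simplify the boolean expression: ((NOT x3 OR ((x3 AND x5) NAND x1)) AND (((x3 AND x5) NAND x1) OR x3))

By distribution ((E OR v) AND (E OR NOT v) = E):
= ((x3 AND x5) NAND x1)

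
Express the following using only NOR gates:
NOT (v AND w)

(((v NOR v) NOR (w NOR w)) NOR ((v NOR v) NOR (w NOR w)))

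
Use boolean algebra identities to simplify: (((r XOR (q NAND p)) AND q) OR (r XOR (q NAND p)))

By absorption (E OR (E AND v) = E):
= (r XOR (q NAND p))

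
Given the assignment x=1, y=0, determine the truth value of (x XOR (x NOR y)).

Substituting: (1 XOR (1 NOR 0))
= 1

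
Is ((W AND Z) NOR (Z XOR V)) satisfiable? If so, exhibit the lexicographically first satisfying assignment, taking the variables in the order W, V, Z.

W=0, V=0, Z=0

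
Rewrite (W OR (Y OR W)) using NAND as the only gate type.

((W NAND W) NAND (((Y NAND Y) NAND (W NAND W)) NAND ((Y NAND Y) NAND (W NAND W))))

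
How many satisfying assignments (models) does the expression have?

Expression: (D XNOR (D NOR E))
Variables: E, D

Satisfying assignments: (1,0)
Count: 1 out of 4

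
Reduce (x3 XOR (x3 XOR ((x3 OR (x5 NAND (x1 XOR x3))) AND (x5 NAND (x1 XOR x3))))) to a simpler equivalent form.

By XOR self-cancellation ((E XOR v) XOR v = E) then absorption (E AND (E OR v) = E):
= (x5 NAND (x1 XOR x3))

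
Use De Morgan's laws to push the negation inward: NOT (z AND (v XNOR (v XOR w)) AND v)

NOT z OR NOT (v XNOR (v XOR w)) OR NOT v
De Morgan's: NOT(AND of terms) = OR of negations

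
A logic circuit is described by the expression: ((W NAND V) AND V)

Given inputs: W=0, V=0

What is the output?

Substituting: ((0 NAND 0) AND 0)
= 0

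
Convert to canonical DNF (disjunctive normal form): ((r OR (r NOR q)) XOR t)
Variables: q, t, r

(NOT q AND NOT t AND NOT r) OR (NOT q AND NOT t AND r) OR (q AND NOT t AND r) OR (q AND t AND NOT r)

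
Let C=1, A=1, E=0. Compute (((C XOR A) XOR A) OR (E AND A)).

Substituting: (((1 XOR 1) XOR 1) OR (0 AND 1))
= 1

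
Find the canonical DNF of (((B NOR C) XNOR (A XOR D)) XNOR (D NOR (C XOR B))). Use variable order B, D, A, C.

(NOT B AND NOT D AND A AND NOT C) OR (NOT B AND NOT D AND A AND C) OR (NOT B AND D AND NOT A AND C) OR (NOT B AND D AND A AND NOT C) OR (B AND NOT D AND NOT A AND C) OR (B AND NOT D AND A AND NOT C) OR (B AND D AND NOT A AND NOT C) OR (B AND D AND NOT A AND C)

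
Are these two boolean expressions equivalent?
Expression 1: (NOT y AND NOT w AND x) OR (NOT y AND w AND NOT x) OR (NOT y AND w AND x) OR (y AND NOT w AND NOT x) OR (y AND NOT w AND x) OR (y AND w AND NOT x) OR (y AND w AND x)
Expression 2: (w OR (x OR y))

Yes, they are equivalent — the two output columns agree on all 8 assignments:
y | w | x | Expression 1 | Expression 2
---------------------------------------
0 | 0 | 0 | 0 | 0
0 | 0 | 1 | 1 | 1
0 | 1 | 0 | 1 | 1
0 | 1 | 1 | 1 | 1
1 | 0 | 0 | 1 | 1
1 | 0 | 1 | 1 | 1
1 | 1 | 0 | 1 | 1
1 | 1 | 1 | 1 | 1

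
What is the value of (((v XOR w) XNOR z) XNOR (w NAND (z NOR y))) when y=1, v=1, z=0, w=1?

Substituting: (((1 XOR 1) XNOR 0) XNOR (1 NAND (0 NOR 1)))
= 1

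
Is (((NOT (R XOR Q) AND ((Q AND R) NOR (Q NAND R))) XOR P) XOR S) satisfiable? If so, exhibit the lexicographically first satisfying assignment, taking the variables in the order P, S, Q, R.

P=0, S=1, Q=0, R=0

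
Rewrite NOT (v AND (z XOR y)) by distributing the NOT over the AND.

NOT v OR NOT (z XOR y)
De Morgan's: NOT(AND of terms) = OR of negations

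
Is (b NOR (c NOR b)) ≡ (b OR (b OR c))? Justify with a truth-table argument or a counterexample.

No. Counterexample: with b=1, c=0, Expression 1 = 0 but Expression 2 = 1.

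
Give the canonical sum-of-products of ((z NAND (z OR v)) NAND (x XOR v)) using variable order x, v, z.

Σm(0, 1, 3, 5, 6, 7) = (NOT x AND NOT v AND NOT z) OR (NOT x AND NOT v AND z) OR (NOT x AND v AND z) OR (x AND NOT v AND z) OR (x AND v AND NOT z) OR (x AND v AND z)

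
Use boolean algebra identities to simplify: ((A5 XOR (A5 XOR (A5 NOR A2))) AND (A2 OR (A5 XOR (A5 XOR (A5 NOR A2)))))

By absorption (E AND (E OR v) = E) then XOR self-cancellation ((E XOR v) XOR v = E):
= (A5 NOR A2)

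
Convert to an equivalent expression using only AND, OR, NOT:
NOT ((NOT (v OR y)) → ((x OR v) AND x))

(NOT (v OR y)) AND NOT ((x OR v) AND x)
(Negated implication: NOT(A → B) = A AND NOT B)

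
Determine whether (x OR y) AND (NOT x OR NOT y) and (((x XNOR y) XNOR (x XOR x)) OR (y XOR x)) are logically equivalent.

Yes, they are equivalent — the two output columns agree on all 4 assignments:
x | y | Expression 1 | Expression 2
-----------------------------------
0 | 0 | 0 | 0
0 | 1 | 1 | 1
1 | 0 | 1 | 1
1 | 1 | 0 | 0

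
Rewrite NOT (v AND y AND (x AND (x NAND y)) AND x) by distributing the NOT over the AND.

NOT v OR NOT y OR NOT (x AND (x NAND y)) OR NOT x
De Morgan's: NOT(AND of terms) = OR of negations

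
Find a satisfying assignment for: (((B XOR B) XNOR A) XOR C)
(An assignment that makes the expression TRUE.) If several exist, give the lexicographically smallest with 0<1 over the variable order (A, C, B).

A=0, C=0, B=0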